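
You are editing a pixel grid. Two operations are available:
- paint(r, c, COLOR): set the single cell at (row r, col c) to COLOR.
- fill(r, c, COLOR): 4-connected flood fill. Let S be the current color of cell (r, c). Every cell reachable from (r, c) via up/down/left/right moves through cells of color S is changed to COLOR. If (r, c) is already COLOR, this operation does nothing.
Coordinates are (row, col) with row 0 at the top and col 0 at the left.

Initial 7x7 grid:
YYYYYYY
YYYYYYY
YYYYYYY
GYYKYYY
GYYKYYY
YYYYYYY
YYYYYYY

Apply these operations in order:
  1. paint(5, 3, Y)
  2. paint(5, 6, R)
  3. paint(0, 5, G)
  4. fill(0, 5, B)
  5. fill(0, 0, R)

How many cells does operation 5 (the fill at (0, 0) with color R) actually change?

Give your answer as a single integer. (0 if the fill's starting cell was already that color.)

After op 1 paint(5,3,Y):
YYYYYYY
YYYYYYY
YYYYYYY
GYYKYYY
GYYKYYY
YYYYYYY
YYYYYYY
After op 2 paint(5,6,R):
YYYYYYY
YYYYYYY
YYYYYYY
GYYKYYY
GYYKYYY
YYYYYYR
YYYYYYY
After op 3 paint(0,5,G):
YYYYYGY
YYYYYYY
YYYYYYY
GYYKYYY
GYYKYYY
YYYYYYR
YYYYYYY
After op 4 fill(0,5,B) [1 cells changed]:
YYYYYBY
YYYYYYY
YYYYYYY
GYYKYYY
GYYKYYY
YYYYYYR
YYYYYYY
After op 5 fill(0,0,R) [43 cells changed]:
RRRRRBR
RRRRRRR
RRRRRRR
GRRKRRR
GRRKRRR
RRRRRRR
RRRRRRR

Answer: 43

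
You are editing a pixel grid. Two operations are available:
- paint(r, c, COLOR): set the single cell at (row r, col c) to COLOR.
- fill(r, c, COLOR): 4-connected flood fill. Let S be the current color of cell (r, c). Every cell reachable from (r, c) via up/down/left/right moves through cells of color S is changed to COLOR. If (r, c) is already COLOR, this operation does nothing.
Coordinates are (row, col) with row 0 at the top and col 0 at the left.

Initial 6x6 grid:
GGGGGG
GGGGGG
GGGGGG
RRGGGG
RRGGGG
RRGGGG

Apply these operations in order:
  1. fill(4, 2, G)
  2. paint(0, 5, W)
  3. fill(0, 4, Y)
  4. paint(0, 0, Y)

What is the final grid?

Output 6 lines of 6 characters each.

After op 1 fill(4,2,G) [0 cells changed]:
GGGGGG
GGGGGG
GGGGGG
RRGGGG
RRGGGG
RRGGGG
After op 2 paint(0,5,W):
GGGGGW
GGGGGG
GGGGGG
RRGGGG
RRGGGG
RRGGGG
After op 3 fill(0,4,Y) [29 cells changed]:
YYYYYW
YYYYYY
YYYYYY
RRYYYY
RRYYYY
RRYYYY
After op 4 paint(0,0,Y):
YYYYYW
YYYYYY
YYYYYY
RRYYYY
RRYYYY
RRYYYY

Answer: YYYYYW
YYYYYY
YYYYYY
RRYYYY
RRYYYY
RRYYYY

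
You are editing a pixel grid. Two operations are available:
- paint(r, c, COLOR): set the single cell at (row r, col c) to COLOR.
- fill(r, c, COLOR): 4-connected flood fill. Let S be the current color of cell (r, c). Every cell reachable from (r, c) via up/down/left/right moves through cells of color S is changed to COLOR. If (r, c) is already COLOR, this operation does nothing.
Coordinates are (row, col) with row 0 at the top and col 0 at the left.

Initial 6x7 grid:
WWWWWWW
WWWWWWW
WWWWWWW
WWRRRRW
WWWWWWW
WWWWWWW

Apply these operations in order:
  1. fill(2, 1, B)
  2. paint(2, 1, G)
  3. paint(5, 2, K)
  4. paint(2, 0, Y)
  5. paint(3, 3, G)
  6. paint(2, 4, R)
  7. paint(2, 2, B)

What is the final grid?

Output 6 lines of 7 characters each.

Answer: BBBBBBB
BBBBBBB
YGBBRBB
BBRGRRB
BBBBBBB
BBKBBBB

Derivation:
After op 1 fill(2,1,B) [38 cells changed]:
BBBBBBB
BBBBBBB
BBBBBBB
BBRRRRB
BBBBBBB
BBBBBBB
After op 2 paint(2,1,G):
BBBBBBB
BBBBBBB
BGBBBBB
BBRRRRB
BBBBBBB
BBBBBBB
After op 3 paint(5,2,K):
BBBBBBB
BBBBBBB
BGBBBBB
BBRRRRB
BBBBBBB
BBKBBBB
After op 4 paint(2,0,Y):
BBBBBBB
BBBBBBB
YGBBBBB
BBRRRRB
BBBBBBB
BBKBBBB
After op 5 paint(3,3,G):
BBBBBBB
BBBBBBB
YGBBBBB
BBRGRRB
BBBBBBB
BBKBBBB
After op 6 paint(2,4,R):
BBBBBBB
BBBBBBB
YGBBRBB
BBRGRRB
BBBBBBB
BBKBBBB
After op 7 paint(2,2,B):
BBBBBBB
BBBBBBB
YGBBRBB
BBRGRRB
BBBBBBB
BBKBBBB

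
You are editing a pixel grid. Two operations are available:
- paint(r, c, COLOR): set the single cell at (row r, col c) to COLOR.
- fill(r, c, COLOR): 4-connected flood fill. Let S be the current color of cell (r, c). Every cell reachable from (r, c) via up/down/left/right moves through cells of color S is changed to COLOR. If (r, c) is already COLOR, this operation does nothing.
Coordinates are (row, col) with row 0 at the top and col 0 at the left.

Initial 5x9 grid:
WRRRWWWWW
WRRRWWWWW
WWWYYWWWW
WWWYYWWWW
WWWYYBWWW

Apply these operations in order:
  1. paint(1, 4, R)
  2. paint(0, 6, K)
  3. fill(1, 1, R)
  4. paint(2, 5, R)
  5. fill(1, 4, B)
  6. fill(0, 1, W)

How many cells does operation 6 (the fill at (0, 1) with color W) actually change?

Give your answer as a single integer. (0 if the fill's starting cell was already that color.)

After op 1 paint(1,4,R):
WRRRWWWWW
WRRRRWWWW
WWWYYWWWW
WWWYYWWWW
WWWYYBWWW
After op 2 paint(0,6,K):
WRRRWWKWW
WRRRRWWWW
WWWYYWWWW
WWWYYWWWW
WWWYYBWWW
After op 3 fill(1,1,R) [0 cells changed]:
WRRRWWKWW
WRRRRWWWW
WWWYYWWWW
WWWYYWWWW
WWWYYBWWW
After op 4 paint(2,5,R):
WRRRWWKWW
WRRRRWWWW
WWWYYRWWW
WWWYYWWWW
WWWYYBWWW
After op 5 fill(1,4,B) [7 cells changed]:
WBBBWWKWW
WBBBBWWWW
WWWYYRWWW
WWWYYWWWW
WWWYYBWWW
After op 6 fill(0,1,W) [7 cells changed]:
WWWWWWKWW
WWWWWWWWW
WWWYYRWWW
WWWYYWWWW
WWWYYBWWW

Answer: 7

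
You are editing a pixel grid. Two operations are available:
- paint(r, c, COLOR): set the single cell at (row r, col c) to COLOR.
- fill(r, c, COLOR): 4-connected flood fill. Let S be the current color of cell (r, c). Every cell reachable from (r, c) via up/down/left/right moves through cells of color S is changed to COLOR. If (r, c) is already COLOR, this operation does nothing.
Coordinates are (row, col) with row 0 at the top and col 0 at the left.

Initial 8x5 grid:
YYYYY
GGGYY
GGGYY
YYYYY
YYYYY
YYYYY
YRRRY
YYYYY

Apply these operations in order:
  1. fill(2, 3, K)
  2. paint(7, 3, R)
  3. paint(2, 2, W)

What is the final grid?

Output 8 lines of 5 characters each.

Answer: KKKKK
GGGKK
GGWKK
KKKKK
KKKKK
KKKKK
KRRRK
KKKRK

Derivation:
After op 1 fill(2,3,K) [31 cells changed]:
KKKKK
GGGKK
GGGKK
KKKKK
KKKKK
KKKKK
KRRRK
KKKKK
After op 2 paint(7,3,R):
KKKKK
GGGKK
GGGKK
KKKKK
KKKKK
KKKKK
KRRRK
KKKRK
After op 3 paint(2,2,W):
KKKKK
GGGKK
GGWKK
KKKKK
KKKKK
KKKKK
KRRRK
KKKRK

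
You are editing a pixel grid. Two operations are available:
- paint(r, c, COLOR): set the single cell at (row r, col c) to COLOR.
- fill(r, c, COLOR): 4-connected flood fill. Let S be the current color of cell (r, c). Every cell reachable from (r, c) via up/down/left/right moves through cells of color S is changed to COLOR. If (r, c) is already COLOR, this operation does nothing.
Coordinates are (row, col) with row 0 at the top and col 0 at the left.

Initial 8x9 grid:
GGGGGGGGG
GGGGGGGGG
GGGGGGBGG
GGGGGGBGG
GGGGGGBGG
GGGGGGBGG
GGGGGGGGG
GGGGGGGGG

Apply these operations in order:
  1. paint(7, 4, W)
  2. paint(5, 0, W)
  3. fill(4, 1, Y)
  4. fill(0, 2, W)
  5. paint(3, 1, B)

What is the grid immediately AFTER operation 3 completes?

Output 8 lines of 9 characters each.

After op 1 paint(7,4,W):
GGGGGGGGG
GGGGGGGGG
GGGGGGBGG
GGGGGGBGG
GGGGGGBGG
GGGGGGBGG
GGGGGGGGG
GGGGWGGGG
After op 2 paint(5,0,W):
GGGGGGGGG
GGGGGGGGG
GGGGGGBGG
GGGGGGBGG
GGGGGGBGG
WGGGGGBGG
GGGGGGGGG
GGGGWGGGG
After op 3 fill(4,1,Y) [66 cells changed]:
YYYYYYYYY
YYYYYYYYY
YYYYYYBYY
YYYYYYBYY
YYYYYYBYY
WYYYYYBYY
YYYYYYYYY
YYYYWYYYY

Answer: YYYYYYYYY
YYYYYYYYY
YYYYYYBYY
YYYYYYBYY
YYYYYYBYY
WYYYYYBYY
YYYYYYYYY
YYYYWYYYY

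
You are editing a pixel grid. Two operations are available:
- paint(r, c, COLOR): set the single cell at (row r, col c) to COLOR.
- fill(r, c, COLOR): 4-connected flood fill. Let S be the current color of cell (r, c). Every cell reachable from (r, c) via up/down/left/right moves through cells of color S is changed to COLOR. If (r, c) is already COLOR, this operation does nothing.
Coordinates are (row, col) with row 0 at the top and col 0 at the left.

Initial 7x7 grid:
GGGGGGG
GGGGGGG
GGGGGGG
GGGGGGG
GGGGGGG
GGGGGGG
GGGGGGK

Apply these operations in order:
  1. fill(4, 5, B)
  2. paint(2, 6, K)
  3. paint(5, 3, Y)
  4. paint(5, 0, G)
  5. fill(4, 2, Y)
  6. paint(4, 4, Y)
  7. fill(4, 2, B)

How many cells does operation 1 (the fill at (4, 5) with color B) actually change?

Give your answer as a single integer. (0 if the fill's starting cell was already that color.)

Answer: 48

Derivation:
After op 1 fill(4,5,B) [48 cells changed]:
BBBBBBB
BBBBBBB
BBBBBBB
BBBBBBB
BBBBBBB
BBBBBBB
BBBBBBK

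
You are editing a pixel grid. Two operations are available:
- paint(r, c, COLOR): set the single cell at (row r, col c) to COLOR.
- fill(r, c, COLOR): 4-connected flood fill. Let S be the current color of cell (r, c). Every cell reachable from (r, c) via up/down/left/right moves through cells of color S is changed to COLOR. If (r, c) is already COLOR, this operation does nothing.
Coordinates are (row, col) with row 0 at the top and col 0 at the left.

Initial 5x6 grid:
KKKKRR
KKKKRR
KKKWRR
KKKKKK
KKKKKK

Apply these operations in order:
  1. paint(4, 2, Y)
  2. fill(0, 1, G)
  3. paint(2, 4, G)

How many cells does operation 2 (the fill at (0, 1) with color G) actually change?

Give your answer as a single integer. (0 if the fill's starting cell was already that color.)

Answer: 22

Derivation:
After op 1 paint(4,2,Y):
KKKKRR
KKKKRR
KKKWRR
KKKKKK
KKYKKK
After op 2 fill(0,1,G) [22 cells changed]:
GGGGRR
GGGGRR
GGGWRR
GGGGGG
GGYGGG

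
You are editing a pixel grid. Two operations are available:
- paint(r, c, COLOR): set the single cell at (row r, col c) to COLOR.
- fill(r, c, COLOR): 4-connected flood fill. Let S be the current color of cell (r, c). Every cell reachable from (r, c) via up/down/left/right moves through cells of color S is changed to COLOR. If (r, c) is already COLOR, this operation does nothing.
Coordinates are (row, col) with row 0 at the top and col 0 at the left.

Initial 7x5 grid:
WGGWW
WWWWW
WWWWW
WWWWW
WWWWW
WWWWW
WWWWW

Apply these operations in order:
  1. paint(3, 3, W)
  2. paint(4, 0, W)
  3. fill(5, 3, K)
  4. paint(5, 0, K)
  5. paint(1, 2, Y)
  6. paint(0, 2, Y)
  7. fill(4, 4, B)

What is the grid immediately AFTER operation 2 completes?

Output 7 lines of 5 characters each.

Answer: WGGWW
WWWWW
WWWWW
WWWWW
WWWWW
WWWWW
WWWWW

Derivation:
After op 1 paint(3,3,W):
WGGWW
WWWWW
WWWWW
WWWWW
WWWWW
WWWWW
WWWWW
After op 2 paint(4,0,W):
WGGWW
WWWWW
WWWWW
WWWWW
WWWWW
WWWWW
WWWWW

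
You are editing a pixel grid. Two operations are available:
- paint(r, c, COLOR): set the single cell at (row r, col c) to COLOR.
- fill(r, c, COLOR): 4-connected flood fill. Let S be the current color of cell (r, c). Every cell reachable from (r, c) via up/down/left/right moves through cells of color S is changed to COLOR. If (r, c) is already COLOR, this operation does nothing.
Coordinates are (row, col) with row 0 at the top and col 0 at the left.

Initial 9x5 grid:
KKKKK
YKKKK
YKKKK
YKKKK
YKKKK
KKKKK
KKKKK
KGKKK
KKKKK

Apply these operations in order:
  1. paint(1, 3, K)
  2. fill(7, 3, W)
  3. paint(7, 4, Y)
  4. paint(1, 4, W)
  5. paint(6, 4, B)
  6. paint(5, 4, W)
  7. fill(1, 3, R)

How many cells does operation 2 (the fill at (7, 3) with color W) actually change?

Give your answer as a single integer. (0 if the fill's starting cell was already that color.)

After op 1 paint(1,3,K):
KKKKK
YKKKK
YKKKK
YKKKK
YKKKK
KKKKK
KKKKK
KGKKK
KKKKK
After op 2 fill(7,3,W) [40 cells changed]:
WWWWW
YWWWW
YWWWW
YWWWW
YWWWW
WWWWW
WWWWW
WGWWW
WWWWW

Answer: 40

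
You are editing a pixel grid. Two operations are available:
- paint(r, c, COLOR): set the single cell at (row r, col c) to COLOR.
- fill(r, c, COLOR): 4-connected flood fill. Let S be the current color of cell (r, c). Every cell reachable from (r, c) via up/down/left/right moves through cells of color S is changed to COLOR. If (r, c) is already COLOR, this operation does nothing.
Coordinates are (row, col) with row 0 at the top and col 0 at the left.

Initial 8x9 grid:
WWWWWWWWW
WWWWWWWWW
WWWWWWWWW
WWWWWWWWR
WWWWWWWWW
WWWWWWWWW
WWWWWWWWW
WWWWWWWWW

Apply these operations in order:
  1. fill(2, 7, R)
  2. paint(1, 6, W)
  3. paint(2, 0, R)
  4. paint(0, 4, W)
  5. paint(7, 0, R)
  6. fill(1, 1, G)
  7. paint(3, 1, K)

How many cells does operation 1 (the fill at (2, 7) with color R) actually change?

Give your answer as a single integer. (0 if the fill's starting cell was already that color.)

Answer: 71

Derivation:
After op 1 fill(2,7,R) [71 cells changed]:
RRRRRRRRR
RRRRRRRRR
RRRRRRRRR
RRRRRRRRR
RRRRRRRRR
RRRRRRRRR
RRRRRRRRR
RRRRRRRRR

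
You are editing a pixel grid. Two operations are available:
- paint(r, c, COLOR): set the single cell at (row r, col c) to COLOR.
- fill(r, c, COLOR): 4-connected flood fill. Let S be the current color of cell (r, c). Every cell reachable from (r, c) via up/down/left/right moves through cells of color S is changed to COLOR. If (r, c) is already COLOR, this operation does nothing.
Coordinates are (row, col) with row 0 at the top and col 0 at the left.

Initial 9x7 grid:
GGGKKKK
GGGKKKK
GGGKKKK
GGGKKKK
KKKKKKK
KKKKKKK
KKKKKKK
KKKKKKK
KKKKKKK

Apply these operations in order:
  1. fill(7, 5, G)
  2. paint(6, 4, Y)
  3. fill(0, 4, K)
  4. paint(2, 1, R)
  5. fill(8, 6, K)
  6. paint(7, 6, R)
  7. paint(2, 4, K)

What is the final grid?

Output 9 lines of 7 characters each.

After op 1 fill(7,5,G) [51 cells changed]:
GGGGGGG
GGGGGGG
GGGGGGG
GGGGGGG
GGGGGGG
GGGGGGG
GGGGGGG
GGGGGGG
GGGGGGG
After op 2 paint(6,4,Y):
GGGGGGG
GGGGGGG
GGGGGGG
GGGGGGG
GGGGGGG
GGGGGGG
GGGGYGG
GGGGGGG
GGGGGGG
After op 3 fill(0,4,K) [62 cells changed]:
KKKKKKK
KKKKKKK
KKKKKKK
KKKKKKK
KKKKKKK
KKKKKKK
KKKKYKK
KKKKKKK
KKKKKKK
After op 4 paint(2,1,R):
KKKKKKK
KKKKKKK
KRKKKKK
KKKKKKK
KKKKKKK
KKKKKKK
KKKKYKK
KKKKKKK
KKKKKKK
After op 5 fill(8,6,K) [0 cells changed]:
KKKKKKK
KKKKKKK
KRKKKKK
KKKKKKK
KKKKKKK
KKKKKKK
KKKKYKK
KKKKKKK
KKKKKKK
After op 6 paint(7,6,R):
KKKKKKK
KKKKKKK
KRKKKKK
KKKKKKK
KKKKKKK
KKKKKKK
KKKKYKK
KKKKKKR
KKKKKKK
After op 7 paint(2,4,K):
KKKKKKK
KKKKKKK
KRKKKKK
KKKKKKK
KKKKKKK
KKKKKKK
KKKKYKK
KKKKKKR
KKKKKKK

Answer: KKKKKKK
KKKKKKK
KRKKKKK
KKKKKKK
KKKKKKK
KKKKKKK
KKKKYKK
KKKKKKR
KKKKKKK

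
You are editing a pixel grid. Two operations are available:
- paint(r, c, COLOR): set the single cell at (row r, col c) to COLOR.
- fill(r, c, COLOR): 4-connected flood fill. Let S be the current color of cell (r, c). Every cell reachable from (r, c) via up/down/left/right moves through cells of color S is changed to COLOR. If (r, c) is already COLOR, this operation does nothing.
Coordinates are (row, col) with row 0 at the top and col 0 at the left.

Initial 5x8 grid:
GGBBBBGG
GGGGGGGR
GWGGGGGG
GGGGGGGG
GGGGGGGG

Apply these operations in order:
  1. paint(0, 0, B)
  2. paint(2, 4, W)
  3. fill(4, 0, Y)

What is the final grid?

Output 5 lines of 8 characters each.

Answer: BYBBBBYY
YYYYYYYR
YWYYWYYY
YYYYYYYY
YYYYYYYY

Derivation:
After op 1 paint(0,0,B):
BGBBBBGG
GGGGGGGR
GWGGGGGG
GGGGGGGG
GGGGGGGG
After op 2 paint(2,4,W):
BGBBBBGG
GGGGGGGR
GWGGWGGG
GGGGGGGG
GGGGGGGG
After op 3 fill(4,0,Y) [32 cells changed]:
BYBBBBYY
YYYYYYYR
YWYYWYYY
YYYYYYYY
YYYYYYYY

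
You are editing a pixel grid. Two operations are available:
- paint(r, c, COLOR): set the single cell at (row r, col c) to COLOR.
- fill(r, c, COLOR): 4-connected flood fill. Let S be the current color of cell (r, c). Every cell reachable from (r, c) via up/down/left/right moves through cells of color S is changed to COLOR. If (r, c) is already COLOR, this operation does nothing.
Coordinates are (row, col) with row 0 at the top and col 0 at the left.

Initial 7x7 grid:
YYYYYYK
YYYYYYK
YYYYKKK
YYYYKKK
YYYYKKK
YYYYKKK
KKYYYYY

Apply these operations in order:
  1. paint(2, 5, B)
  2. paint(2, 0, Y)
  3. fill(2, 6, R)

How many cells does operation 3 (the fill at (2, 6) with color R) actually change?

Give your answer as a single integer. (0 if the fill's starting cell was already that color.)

After op 1 paint(2,5,B):
YYYYYYK
YYYYYYK
YYYYKBK
YYYYKKK
YYYYKKK
YYYYKKK
KKYYYYY
After op 2 paint(2,0,Y):
YYYYYYK
YYYYYYK
YYYYKBK
YYYYKKK
YYYYKKK
YYYYKKK
KKYYYYY
After op 3 fill(2,6,R) [13 cells changed]:
YYYYYYR
YYYYYYR
YYYYRBR
YYYYRRR
YYYYRRR
YYYYRRR
KKYYYYY

Answer: 13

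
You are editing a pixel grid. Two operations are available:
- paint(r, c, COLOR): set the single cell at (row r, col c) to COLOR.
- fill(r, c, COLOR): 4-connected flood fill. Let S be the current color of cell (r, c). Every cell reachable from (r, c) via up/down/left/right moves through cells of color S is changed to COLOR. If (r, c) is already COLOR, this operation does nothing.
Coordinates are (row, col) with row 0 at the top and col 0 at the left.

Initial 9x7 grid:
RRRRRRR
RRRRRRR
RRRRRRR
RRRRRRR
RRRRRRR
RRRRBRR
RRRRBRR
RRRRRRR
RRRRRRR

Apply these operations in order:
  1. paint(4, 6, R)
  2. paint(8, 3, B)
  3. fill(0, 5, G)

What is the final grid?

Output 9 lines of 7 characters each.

Answer: GGGGGGG
GGGGGGG
GGGGGGG
GGGGGGG
GGGGGGG
GGGGBGG
GGGGBGG
GGGGGGG
GGGBGGG

Derivation:
After op 1 paint(4,6,R):
RRRRRRR
RRRRRRR
RRRRRRR
RRRRRRR
RRRRRRR
RRRRBRR
RRRRBRR
RRRRRRR
RRRRRRR
After op 2 paint(8,3,B):
RRRRRRR
RRRRRRR
RRRRRRR
RRRRRRR
RRRRRRR
RRRRBRR
RRRRBRR
RRRRRRR
RRRBRRR
After op 3 fill(0,5,G) [60 cells changed]:
GGGGGGG
GGGGGGG
GGGGGGG
GGGGGGG
GGGGGGG
GGGGBGG
GGGGBGG
GGGGGGG
GGGBGGG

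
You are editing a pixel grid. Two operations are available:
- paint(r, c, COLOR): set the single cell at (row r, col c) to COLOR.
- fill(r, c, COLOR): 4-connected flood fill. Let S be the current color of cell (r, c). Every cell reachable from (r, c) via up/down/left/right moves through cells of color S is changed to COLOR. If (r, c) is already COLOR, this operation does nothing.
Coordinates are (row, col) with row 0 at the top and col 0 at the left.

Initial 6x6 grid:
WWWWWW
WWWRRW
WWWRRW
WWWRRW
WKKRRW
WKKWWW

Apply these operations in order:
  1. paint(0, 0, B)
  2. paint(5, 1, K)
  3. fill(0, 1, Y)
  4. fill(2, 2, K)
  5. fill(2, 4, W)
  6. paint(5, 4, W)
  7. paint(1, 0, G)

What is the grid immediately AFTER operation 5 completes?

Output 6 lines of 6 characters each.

After op 1 paint(0,0,B):
BWWWWW
WWWRRW
WWWRRW
WWWRRW
WKKRRW
WKKWWW
After op 2 paint(5,1,K):
BWWWWW
WWWRRW
WWWRRW
WWWRRW
WKKRRW
WKKWWW
After op 3 fill(0,1,Y) [23 cells changed]:
BYYYYY
YYYRRY
YYYRRY
YYYRRY
YKKRRY
YKKYYY
After op 4 fill(2,2,K) [23 cells changed]:
BKKKKK
KKKRRK
KKKRRK
KKKRRK
KKKRRK
KKKKKK
After op 5 fill(2,4,W) [8 cells changed]:
BKKKKK
KKKWWK
KKKWWK
KKKWWK
KKKWWK
KKKKKK

Answer: BKKKKK
KKKWWK
KKKWWK
KKKWWK
KKKWWK
KKKKKK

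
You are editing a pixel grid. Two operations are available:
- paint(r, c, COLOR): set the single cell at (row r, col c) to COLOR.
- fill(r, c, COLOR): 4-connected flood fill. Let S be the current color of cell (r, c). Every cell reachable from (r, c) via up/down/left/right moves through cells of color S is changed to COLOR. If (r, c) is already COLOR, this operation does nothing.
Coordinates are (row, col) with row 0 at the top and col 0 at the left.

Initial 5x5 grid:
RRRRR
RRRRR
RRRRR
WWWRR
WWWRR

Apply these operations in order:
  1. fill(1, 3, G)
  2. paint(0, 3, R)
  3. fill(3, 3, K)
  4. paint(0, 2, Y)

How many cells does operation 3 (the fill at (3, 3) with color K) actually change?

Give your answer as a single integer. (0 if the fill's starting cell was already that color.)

After op 1 fill(1,3,G) [19 cells changed]:
GGGGG
GGGGG
GGGGG
WWWGG
WWWGG
After op 2 paint(0,3,R):
GGGRG
GGGGG
GGGGG
WWWGG
WWWGG
After op 3 fill(3,3,K) [18 cells changed]:
KKKRK
KKKKK
KKKKK
WWWKK
WWWKK

Answer: 18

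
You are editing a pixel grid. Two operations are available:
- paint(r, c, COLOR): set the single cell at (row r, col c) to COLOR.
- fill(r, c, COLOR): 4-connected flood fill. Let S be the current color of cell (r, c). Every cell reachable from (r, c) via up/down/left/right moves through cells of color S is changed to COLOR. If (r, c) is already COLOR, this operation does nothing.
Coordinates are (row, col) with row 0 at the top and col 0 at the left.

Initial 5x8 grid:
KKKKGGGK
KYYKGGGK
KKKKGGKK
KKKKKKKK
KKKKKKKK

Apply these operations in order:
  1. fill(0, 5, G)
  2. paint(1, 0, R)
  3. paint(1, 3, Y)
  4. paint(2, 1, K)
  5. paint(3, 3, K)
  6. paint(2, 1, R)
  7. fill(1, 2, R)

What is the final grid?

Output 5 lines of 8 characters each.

After op 1 fill(0,5,G) [0 cells changed]:
KKKKGGGK
KYYKGGGK
KKKKGGKK
KKKKKKKK
KKKKKKKK
After op 2 paint(1,0,R):
KKKKGGGK
RYYKGGGK
KKKKGGKK
KKKKKKKK
KKKKKKKK
After op 3 paint(1,3,Y):
KKKKGGGK
RYYYGGGK
KKKKGGKK
KKKKKKKK
KKKKKKKK
After op 4 paint(2,1,K):
KKKKGGGK
RYYYGGGK
KKKKGGKK
KKKKKKKK
KKKKKKKK
After op 5 paint(3,3,K):
KKKKGGGK
RYYYGGGK
KKKKGGKK
KKKKKKKK
KKKKKKKK
After op 6 paint(2,1,R):
KKKKGGGK
RYYYGGGK
KRKKGGKK
KKKKKKKK
KKKKKKKK
After op 7 fill(1,2,R) [3 cells changed]:
KKKKGGGK
RRRRGGGK
KRKKGGKK
KKKKKKKK
KKKKKKKK

Answer: KKKKGGGK
RRRRGGGK
KRKKGGKK
KKKKKKKK
KKKKKKKK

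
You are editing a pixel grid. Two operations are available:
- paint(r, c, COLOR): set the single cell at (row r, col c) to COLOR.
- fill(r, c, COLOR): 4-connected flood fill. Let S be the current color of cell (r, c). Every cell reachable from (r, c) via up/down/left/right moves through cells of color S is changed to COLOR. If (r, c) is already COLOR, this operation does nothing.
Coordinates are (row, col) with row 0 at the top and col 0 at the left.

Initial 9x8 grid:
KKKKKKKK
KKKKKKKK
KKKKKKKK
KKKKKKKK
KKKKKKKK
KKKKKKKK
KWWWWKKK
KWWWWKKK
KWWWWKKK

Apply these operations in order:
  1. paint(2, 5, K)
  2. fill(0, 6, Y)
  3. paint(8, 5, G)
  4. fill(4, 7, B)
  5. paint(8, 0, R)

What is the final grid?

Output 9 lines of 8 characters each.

After op 1 paint(2,5,K):
KKKKKKKK
KKKKKKKK
KKKKKKKK
KKKKKKKK
KKKKKKKK
KKKKKKKK
KWWWWKKK
KWWWWKKK
KWWWWKKK
After op 2 fill(0,6,Y) [60 cells changed]:
YYYYYYYY
YYYYYYYY
YYYYYYYY
YYYYYYYY
YYYYYYYY
YYYYYYYY
YWWWWYYY
YWWWWYYY
YWWWWYYY
After op 3 paint(8,5,G):
YYYYYYYY
YYYYYYYY
YYYYYYYY
YYYYYYYY
YYYYYYYY
YYYYYYYY
YWWWWYYY
YWWWWYYY
YWWWWGYY
After op 4 fill(4,7,B) [59 cells changed]:
BBBBBBBB
BBBBBBBB
BBBBBBBB
BBBBBBBB
BBBBBBBB
BBBBBBBB
BWWWWBBB
BWWWWBBB
BWWWWGBB
After op 5 paint(8,0,R):
BBBBBBBB
BBBBBBBB
BBBBBBBB
BBBBBBBB
BBBBBBBB
BBBBBBBB
BWWWWBBB
BWWWWBBB
RWWWWGBB

Answer: BBBBBBBB
BBBBBBBB
BBBBBBBB
BBBBBBBB
BBBBBBBB
BBBBBBBB
BWWWWBBB
BWWWWBBB
RWWWWGBB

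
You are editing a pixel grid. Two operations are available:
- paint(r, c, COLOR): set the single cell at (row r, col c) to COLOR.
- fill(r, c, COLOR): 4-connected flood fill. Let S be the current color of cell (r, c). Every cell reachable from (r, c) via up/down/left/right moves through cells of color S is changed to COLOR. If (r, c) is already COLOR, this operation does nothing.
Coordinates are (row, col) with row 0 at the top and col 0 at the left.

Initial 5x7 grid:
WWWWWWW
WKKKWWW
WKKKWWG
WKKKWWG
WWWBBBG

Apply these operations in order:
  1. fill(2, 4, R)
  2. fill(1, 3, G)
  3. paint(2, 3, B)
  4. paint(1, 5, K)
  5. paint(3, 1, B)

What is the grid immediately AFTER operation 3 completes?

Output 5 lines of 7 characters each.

After op 1 fill(2,4,R) [20 cells changed]:
RRRRRRR
RKKKRRR
RKKKRRG
RKKKRRG
RRRBBBG
After op 2 fill(1,3,G) [9 cells changed]:
RRRRRRR
RGGGRRR
RGGGRRG
RGGGRRG
RRRBBBG
After op 3 paint(2,3,B):
RRRRRRR
RGGGRRR
RGGBRRG
RGGGRRG
RRRBBBG

Answer: RRRRRRR
RGGGRRR
RGGBRRG
RGGGRRG
RRRBBBG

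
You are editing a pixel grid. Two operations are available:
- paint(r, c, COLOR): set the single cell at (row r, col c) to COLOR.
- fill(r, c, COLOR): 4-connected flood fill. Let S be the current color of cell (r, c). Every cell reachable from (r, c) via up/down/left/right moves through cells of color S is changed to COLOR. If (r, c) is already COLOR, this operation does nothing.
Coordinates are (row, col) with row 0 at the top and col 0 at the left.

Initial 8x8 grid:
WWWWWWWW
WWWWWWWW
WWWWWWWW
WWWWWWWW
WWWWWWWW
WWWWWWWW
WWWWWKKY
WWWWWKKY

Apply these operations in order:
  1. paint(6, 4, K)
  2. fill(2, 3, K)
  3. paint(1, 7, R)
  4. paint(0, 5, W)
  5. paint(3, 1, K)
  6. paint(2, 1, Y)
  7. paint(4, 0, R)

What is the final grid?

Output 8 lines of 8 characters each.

Answer: KKKKKWKK
KKKKKKKR
KYKKKKKK
KKKKKKKK
RKKKKKKK
KKKKKKKK
KKKKKKKY
KKKKKKKY

Derivation:
After op 1 paint(6,4,K):
WWWWWWWW
WWWWWWWW
WWWWWWWW
WWWWWWWW
WWWWWWWW
WWWWWWWW
WWWWKKKY
WWWWWKKY
After op 2 fill(2,3,K) [57 cells changed]:
KKKKKKKK
KKKKKKKK
KKKKKKKK
KKKKKKKK
KKKKKKKK
KKKKKKKK
KKKKKKKY
KKKKKKKY
After op 3 paint(1,7,R):
KKKKKKKK
KKKKKKKR
KKKKKKKK
KKKKKKKK
KKKKKKKK
KKKKKKKK
KKKKKKKY
KKKKKKKY
After op 4 paint(0,5,W):
KKKKKWKK
KKKKKKKR
KKKKKKKK
KKKKKKKK
KKKKKKKK
KKKKKKKK
KKKKKKKY
KKKKKKKY
After op 5 paint(3,1,K):
KKKKKWKK
KKKKKKKR
KKKKKKKK
KKKKKKKK
KKKKKKKK
KKKKKKKK
KKKKKKKY
KKKKKKKY
After op 6 paint(2,1,Y):
KKKKKWKK
KKKKKKKR
KYKKKKKK
KKKKKKKK
KKKKKKKK
KKKKKKKK
KKKKKKKY
KKKKKKKY
After op 7 paint(4,0,R):
KKKKKWKK
KKKKKKKR
KYKKKKKK
KKKKKKKK
RKKKKKKK
KKKKKKKK
KKKKKKKY
KKKKKKKY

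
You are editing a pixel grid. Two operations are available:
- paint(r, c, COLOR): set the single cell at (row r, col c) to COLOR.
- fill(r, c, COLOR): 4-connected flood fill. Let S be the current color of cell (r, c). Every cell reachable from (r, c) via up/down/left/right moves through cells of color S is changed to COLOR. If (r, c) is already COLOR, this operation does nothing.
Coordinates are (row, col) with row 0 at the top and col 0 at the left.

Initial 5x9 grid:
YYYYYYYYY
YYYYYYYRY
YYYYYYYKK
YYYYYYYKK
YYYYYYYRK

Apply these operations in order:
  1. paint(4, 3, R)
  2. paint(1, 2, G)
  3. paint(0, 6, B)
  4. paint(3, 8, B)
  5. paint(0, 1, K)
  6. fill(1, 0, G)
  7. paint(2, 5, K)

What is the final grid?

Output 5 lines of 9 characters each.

Answer: GKGGGGBYY
GGGGGGGRY
GGGGGKGKK
GGGGGGGKB
GGGRGGGRK

Derivation:
After op 1 paint(4,3,R):
YYYYYYYYY
YYYYYYYRY
YYYYYYYKK
YYYYYYYKK
YYYRYYYRK
After op 2 paint(1,2,G):
YYYYYYYYY
YYGYYYYRY
YYYYYYYKK
YYYYYYYKK
YYYRYYYRK
After op 3 paint(0,6,B):
YYYYYYBYY
YYGYYYYRY
YYYYYYYKK
YYYYYYYKK
YYYRYYYRK
After op 4 paint(3,8,B):
YYYYYYBYY
YYGYYYYRY
YYYYYYYKK
YYYYYYYKB
YYYRYYYRK
After op 5 paint(0,1,K):
YKYYYYBYY
YYGYYYYRY
YYYYYYYKK
YYYYYYYKB
YYYRYYYRK
After op 6 fill(1,0,G) [31 cells changed]:
GKGGGGBYY
GGGGGGGRY
GGGGGGGKK
GGGGGGGKB
GGGRGGGRK
After op 7 paint(2,5,K):
GKGGGGBYY
GGGGGGGRY
GGGGGKGKK
GGGGGGGKB
GGGRGGGRK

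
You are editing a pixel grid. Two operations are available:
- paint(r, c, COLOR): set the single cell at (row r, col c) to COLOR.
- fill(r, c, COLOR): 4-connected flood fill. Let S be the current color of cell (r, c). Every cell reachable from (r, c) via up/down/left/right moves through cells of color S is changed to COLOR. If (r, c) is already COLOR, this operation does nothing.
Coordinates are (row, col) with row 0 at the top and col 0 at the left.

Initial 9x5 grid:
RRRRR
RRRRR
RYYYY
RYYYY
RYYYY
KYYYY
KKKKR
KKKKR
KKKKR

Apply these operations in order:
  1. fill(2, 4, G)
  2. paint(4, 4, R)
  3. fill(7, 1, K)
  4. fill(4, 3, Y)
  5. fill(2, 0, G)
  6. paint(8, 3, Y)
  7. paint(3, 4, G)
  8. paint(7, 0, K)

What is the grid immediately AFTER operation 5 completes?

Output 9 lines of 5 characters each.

After op 1 fill(2,4,G) [16 cells changed]:
RRRRR
RRRRR
RGGGG
RGGGG
RGGGG
KGGGG
KKKKR
KKKKR
KKKKR
After op 2 paint(4,4,R):
RRRRR
RRRRR
RGGGG
RGGGG
RGGGR
KGGGG
KKKKR
KKKKR
KKKKR
After op 3 fill(7,1,K) [0 cells changed]:
RRRRR
RRRRR
RGGGG
RGGGG
RGGGR
KGGGG
KKKKR
KKKKR
KKKKR
After op 4 fill(4,3,Y) [15 cells changed]:
RRRRR
RRRRR
RYYYY
RYYYY
RYYYR
KYYYY
KKKKR
KKKKR
KKKKR
After op 5 fill(2,0,G) [13 cells changed]:
GGGGG
GGGGG
GYYYY
GYYYY
GYYYR
KYYYY
KKKKR
KKKKR
KKKKR

Answer: GGGGG
GGGGG
GYYYY
GYYYY
GYYYR
KYYYY
KKKKR
KKKKR
KKKKR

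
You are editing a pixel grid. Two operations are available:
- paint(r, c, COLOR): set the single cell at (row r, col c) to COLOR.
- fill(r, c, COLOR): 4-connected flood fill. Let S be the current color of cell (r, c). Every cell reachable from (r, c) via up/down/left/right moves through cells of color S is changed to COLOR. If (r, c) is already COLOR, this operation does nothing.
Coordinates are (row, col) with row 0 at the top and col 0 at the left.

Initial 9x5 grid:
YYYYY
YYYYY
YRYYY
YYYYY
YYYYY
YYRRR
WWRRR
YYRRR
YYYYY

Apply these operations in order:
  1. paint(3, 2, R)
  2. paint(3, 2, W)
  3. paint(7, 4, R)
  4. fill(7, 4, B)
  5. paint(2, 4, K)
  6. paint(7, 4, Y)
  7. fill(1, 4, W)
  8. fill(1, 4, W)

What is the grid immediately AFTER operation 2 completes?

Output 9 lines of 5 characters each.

After op 1 paint(3,2,R):
YYYYY
YYYYY
YRYYY
YYRYY
YYYYY
YYRRR
WWRRR
YYRRR
YYYYY
After op 2 paint(3,2,W):
YYYYY
YYYYY
YRYYY
YYWYY
YYYYY
YYRRR
WWRRR
YYRRR
YYYYY

Answer: YYYYY
YYYYY
YRYYY
YYWYY
YYYYY
YYRRR
WWRRR
YYRRR
YYYYY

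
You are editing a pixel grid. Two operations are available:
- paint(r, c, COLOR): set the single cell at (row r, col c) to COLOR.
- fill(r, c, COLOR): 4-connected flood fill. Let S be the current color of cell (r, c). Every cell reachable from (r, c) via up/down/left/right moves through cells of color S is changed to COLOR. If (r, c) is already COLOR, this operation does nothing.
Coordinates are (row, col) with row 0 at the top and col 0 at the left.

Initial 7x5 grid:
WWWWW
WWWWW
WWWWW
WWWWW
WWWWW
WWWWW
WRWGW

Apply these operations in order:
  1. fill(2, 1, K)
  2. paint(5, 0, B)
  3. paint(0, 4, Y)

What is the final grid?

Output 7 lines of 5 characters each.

After op 1 fill(2,1,K) [33 cells changed]:
KKKKK
KKKKK
KKKKK
KKKKK
KKKKK
KKKKK
KRKGK
After op 2 paint(5,0,B):
KKKKK
KKKKK
KKKKK
KKKKK
KKKKK
BKKKK
KRKGK
After op 3 paint(0,4,Y):
KKKKY
KKKKK
KKKKK
KKKKK
KKKKK
BKKKK
KRKGK

Answer: KKKKY
KKKKK
KKKKK
KKKKK
KKKKK
BKKKK
KRKGK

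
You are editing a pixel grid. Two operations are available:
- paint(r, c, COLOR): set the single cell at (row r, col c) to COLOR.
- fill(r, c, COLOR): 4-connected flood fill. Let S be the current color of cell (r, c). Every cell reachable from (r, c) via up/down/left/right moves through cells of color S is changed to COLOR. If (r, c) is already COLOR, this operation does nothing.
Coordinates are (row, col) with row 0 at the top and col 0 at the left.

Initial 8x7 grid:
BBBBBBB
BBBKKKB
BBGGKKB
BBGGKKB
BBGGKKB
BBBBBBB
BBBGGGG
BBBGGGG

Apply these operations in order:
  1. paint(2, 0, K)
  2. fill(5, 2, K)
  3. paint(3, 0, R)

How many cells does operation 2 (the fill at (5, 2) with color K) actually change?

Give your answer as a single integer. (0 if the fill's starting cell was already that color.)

Answer: 32

Derivation:
After op 1 paint(2,0,K):
BBBBBBB
BBBKKKB
KBGGKKB
BBGGKKB
BBGGKKB
BBBBBBB
BBBGGGG
BBBGGGG
After op 2 fill(5,2,K) [32 cells changed]:
KKKKKKK
KKKKKKK
KKGGKKK
KKGGKKK
KKGGKKK
KKKKKKK
KKKGGGG
KKKGGGG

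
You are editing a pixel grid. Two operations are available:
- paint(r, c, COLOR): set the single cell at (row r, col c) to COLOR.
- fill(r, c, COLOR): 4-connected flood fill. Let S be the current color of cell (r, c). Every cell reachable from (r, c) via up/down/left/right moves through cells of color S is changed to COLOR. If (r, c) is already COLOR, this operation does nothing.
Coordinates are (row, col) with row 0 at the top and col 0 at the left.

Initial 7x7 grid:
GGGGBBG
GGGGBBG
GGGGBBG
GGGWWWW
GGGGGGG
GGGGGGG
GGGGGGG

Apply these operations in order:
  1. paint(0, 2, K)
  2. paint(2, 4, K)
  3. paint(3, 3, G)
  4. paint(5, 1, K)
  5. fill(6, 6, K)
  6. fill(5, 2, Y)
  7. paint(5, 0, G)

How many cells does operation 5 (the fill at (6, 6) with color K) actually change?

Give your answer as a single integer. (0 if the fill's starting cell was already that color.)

After op 1 paint(0,2,K):
GGKGBBG
GGGGBBG
GGGGBBG
GGGWWWW
GGGGGGG
GGGGGGG
GGGGGGG
After op 2 paint(2,4,K):
GGKGBBG
GGGGBBG
GGGGKBG
GGGWWWW
GGGGGGG
GGGGGGG
GGGGGGG
After op 3 paint(3,3,G):
GGKGBBG
GGGGBBG
GGGGKBG
GGGGWWW
GGGGGGG
GGGGGGG
GGGGGGG
After op 4 paint(5,1,K):
GGKGBBG
GGGGBBG
GGGGKBG
GGGGWWW
GGGGGGG
GKGGGGG
GGGGGGG
After op 5 fill(6,6,K) [35 cells changed]:
KKKKBBG
KKKKBBG
KKKKKBG
KKKKWWW
KKKKKKK
KKKKKKK
KKKKKKK

Answer: 35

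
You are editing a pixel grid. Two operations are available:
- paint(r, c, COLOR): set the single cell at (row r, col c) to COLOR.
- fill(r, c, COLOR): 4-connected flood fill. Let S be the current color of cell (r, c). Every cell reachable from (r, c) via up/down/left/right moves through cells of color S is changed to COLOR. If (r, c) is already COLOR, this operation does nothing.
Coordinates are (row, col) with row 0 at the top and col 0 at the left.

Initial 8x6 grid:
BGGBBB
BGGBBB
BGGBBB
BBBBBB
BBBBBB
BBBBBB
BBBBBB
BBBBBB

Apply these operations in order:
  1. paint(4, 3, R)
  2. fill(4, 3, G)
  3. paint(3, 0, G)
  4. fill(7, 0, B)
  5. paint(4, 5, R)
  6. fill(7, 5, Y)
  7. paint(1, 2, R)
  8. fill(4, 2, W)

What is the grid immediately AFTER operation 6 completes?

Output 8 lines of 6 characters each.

Answer: BGGYYY
BGGYYY
BGGYYY
GYYYYY
YYYGYR
YYYYYY
YYYYYY
YYYYYY

Derivation:
After op 1 paint(4,3,R):
BGGBBB
BGGBBB
BGGBBB
BBBBBB
BBBRBB
BBBBBB
BBBBBB
BBBBBB
After op 2 fill(4,3,G) [1 cells changed]:
BGGBBB
BGGBBB
BGGBBB
BBBBBB
BBBGBB
BBBBBB
BBBBBB
BBBBBB
After op 3 paint(3,0,G):
BGGBBB
BGGBBB
BGGBBB
GBBBBB
BBBGBB
BBBBBB
BBBBBB
BBBBBB
After op 4 fill(7,0,B) [0 cells changed]:
BGGBBB
BGGBBB
BGGBBB
GBBBBB
BBBGBB
BBBBBB
BBBBBB
BBBBBB
After op 5 paint(4,5,R):
BGGBBB
BGGBBB
BGGBBB
GBBBBB
BBBGBR
BBBBBB
BBBBBB
BBBBBB
After op 6 fill(7,5,Y) [36 cells changed]:
BGGYYY
BGGYYY
BGGYYY
GYYYYY
YYYGYR
YYYYYY
YYYYYY
YYYYYY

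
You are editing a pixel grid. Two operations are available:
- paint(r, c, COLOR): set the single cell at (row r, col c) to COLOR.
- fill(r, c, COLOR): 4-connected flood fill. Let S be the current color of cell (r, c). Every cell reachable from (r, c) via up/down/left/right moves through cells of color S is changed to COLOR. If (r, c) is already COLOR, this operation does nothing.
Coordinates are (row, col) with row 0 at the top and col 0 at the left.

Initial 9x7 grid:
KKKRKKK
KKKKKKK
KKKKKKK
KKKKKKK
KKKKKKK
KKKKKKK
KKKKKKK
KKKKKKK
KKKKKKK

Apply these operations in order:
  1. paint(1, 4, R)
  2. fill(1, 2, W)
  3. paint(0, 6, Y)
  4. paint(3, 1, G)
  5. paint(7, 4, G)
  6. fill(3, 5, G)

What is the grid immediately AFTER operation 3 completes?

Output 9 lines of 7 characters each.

After op 1 paint(1,4,R):
KKKRKKK
KKKKRKK
KKKKKKK
KKKKKKK
KKKKKKK
KKKKKKK
KKKKKKK
KKKKKKK
KKKKKKK
After op 2 fill(1,2,W) [61 cells changed]:
WWWRWWW
WWWWRWW
WWWWWWW
WWWWWWW
WWWWWWW
WWWWWWW
WWWWWWW
WWWWWWW
WWWWWWW
After op 3 paint(0,6,Y):
WWWRWWY
WWWWRWW
WWWWWWW
WWWWWWW
WWWWWWW
WWWWWWW
WWWWWWW
WWWWWWW
WWWWWWW

Answer: WWWRWWY
WWWWRWW
WWWWWWW
WWWWWWW
WWWWWWW
WWWWWWW
WWWWWWW
WWWWWWW
WWWWWWW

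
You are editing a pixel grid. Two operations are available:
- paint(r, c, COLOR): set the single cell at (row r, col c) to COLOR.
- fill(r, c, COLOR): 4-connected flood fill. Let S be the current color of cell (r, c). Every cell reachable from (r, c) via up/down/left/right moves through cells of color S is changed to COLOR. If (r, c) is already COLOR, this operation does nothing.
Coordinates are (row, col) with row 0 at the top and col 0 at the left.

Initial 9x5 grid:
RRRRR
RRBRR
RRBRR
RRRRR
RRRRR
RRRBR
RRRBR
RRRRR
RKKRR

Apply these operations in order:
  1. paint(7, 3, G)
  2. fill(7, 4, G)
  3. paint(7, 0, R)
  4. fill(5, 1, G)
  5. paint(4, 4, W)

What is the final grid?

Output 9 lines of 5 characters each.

After op 1 paint(7,3,G):
RRRRR
RRBRR
RRBRR
RRRRR
RRRRR
RRRBR
RRRBR
RRRGR
RKKRR
After op 2 fill(7,4,G) [38 cells changed]:
GGGGG
GGBGG
GGBGG
GGGGG
GGGGG
GGGBG
GGGBG
GGGGG
GKKGG
After op 3 paint(7,0,R):
GGGGG
GGBGG
GGBGG
GGGGG
GGGGG
GGGBG
GGGBG
RGGGG
GKKGG
After op 4 fill(5,1,G) [0 cells changed]:
GGGGG
GGBGG
GGBGG
GGGGG
GGGGG
GGGBG
GGGBG
RGGGG
GKKGG
After op 5 paint(4,4,W):
GGGGG
GGBGG
GGBGG
GGGGG
GGGGW
GGGBG
GGGBG
RGGGG
GKKGG

Answer: GGGGG
GGBGG
GGBGG
GGGGG
GGGGW
GGGBG
GGGBG
RGGGG
GKKGG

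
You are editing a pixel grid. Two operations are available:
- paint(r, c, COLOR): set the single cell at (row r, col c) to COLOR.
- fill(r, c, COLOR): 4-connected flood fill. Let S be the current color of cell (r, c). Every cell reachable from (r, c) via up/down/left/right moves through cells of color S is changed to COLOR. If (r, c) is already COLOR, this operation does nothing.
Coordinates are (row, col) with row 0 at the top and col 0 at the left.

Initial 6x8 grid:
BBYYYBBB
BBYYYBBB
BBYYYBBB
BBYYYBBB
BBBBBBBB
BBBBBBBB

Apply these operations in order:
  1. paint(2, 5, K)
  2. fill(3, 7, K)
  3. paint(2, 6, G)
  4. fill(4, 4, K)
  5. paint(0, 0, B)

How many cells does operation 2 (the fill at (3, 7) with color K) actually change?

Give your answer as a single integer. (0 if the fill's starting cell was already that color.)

Answer: 35

Derivation:
After op 1 paint(2,5,K):
BBYYYBBB
BBYYYBBB
BBYYYKBB
BBYYYBBB
BBBBBBBB
BBBBBBBB
After op 2 fill(3,7,K) [35 cells changed]:
KKYYYKKK
KKYYYKKK
KKYYYKKK
KKYYYKKK
KKKKKKKK
KKKKKKKK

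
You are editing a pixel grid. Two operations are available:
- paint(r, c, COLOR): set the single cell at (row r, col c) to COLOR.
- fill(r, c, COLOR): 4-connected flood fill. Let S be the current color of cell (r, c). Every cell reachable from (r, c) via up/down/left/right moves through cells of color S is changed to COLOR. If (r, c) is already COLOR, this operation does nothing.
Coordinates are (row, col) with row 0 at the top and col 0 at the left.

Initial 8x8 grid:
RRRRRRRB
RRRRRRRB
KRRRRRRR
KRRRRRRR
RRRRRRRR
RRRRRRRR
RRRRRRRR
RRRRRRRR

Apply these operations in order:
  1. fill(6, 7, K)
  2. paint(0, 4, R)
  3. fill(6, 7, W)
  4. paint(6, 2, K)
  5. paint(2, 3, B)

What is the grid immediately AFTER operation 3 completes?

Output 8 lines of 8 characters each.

Answer: WWWWRWWB
WWWWWWWB
WWWWWWWW
WWWWWWWW
WWWWWWWW
WWWWWWWW
WWWWWWWW
WWWWWWWW

Derivation:
After op 1 fill(6,7,K) [60 cells changed]:
KKKKKKKB
KKKKKKKB
KKKKKKKK
KKKKKKKK
KKKKKKKK
KKKKKKKK
KKKKKKKK
KKKKKKKK
After op 2 paint(0,4,R):
KKKKRKKB
KKKKKKKB
KKKKKKKK
KKKKKKKK
KKKKKKKK
KKKKKKKK
KKKKKKKK
KKKKKKKK
After op 3 fill(6,7,W) [61 cells changed]:
WWWWRWWB
WWWWWWWB
WWWWWWWW
WWWWWWWW
WWWWWWWW
WWWWWWWW
WWWWWWWW
WWWWWWWW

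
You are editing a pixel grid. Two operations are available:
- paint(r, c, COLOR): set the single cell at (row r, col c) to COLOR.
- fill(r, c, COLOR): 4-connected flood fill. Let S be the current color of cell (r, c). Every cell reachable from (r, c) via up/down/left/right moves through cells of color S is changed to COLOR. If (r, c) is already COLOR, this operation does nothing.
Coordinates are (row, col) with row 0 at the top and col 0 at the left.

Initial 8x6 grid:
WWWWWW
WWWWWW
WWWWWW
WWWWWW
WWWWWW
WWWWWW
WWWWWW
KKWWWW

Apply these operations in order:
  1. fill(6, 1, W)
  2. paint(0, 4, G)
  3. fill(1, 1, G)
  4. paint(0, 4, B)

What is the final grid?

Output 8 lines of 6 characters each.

After op 1 fill(6,1,W) [0 cells changed]:
WWWWWW
WWWWWW
WWWWWW
WWWWWW
WWWWWW
WWWWWW
WWWWWW
KKWWWW
After op 2 paint(0,4,G):
WWWWGW
WWWWWW
WWWWWW
WWWWWW
WWWWWW
WWWWWW
WWWWWW
KKWWWW
After op 3 fill(1,1,G) [45 cells changed]:
GGGGGG
GGGGGG
GGGGGG
GGGGGG
GGGGGG
GGGGGG
GGGGGG
KKGGGG
After op 4 paint(0,4,B):
GGGGBG
GGGGGG
GGGGGG
GGGGGG
GGGGGG
GGGGGG
GGGGGG
KKGGGG

Answer: GGGGBG
GGGGGG
GGGGGG
GGGGGG
GGGGGG
GGGGGG
GGGGGG
KKGGGG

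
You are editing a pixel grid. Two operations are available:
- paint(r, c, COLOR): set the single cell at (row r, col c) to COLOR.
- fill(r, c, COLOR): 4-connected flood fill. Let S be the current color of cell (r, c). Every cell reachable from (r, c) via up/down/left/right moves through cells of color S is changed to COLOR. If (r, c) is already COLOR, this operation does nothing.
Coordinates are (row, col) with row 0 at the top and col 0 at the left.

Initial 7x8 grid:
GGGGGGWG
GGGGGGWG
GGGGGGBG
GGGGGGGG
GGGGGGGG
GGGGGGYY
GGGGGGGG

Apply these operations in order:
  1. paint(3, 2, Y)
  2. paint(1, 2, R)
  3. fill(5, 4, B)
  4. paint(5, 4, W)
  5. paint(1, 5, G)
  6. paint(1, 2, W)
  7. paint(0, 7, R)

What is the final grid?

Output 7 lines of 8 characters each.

After op 1 paint(3,2,Y):
GGGGGGWG
GGGGGGWG
GGGGGGBG
GGYGGGGG
GGGGGGGG
GGGGGGYY
GGGGGGGG
After op 2 paint(1,2,R):
GGGGGGWG
GGRGGGWG
GGGGGGBG
GGYGGGGG
GGGGGGGG
GGGGGGYY
GGGGGGGG
After op 3 fill(5,4,B) [49 cells changed]:
BBBBBBWB
BBRBBBWB
BBBBBBBB
BBYBBBBB
BBBBBBBB
BBBBBBYY
BBBBBBBB
After op 4 paint(5,4,W):
BBBBBBWB
BBRBBBWB
BBBBBBBB
BBYBBBBB
BBBBBBBB
BBBBWBYY
BBBBBBBB
After op 5 paint(1,5,G):
BBBBBBWB
BBRBBGWB
BBBBBBBB
BBYBBBBB
BBBBBBBB
BBBBWBYY
BBBBBBBB
After op 6 paint(1,2,W):
BBBBBBWB
BBWBBGWB
BBBBBBBB
BBYBBBBB
BBBBBBBB
BBBBWBYY
BBBBBBBB
After op 7 paint(0,7,R):
BBBBBBWR
BBWBBGWB
BBBBBBBB
BBYBBBBB
BBBBBBBB
BBBBWBYY
BBBBBBBB

Answer: BBBBBBWR
BBWBBGWB
BBBBBBBB
BBYBBBBB
BBBBBBBB
BBBBWBYY
BBBBBBBB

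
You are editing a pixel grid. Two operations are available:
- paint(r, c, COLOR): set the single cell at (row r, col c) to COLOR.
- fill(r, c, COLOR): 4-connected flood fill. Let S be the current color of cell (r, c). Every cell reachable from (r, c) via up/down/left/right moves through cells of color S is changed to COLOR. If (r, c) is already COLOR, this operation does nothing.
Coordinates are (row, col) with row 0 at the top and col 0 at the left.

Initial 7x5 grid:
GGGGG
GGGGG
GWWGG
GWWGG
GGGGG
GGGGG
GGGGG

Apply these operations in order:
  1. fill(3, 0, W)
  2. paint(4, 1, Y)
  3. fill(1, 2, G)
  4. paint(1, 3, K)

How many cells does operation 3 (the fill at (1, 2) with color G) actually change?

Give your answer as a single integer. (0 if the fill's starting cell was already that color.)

Answer: 34

Derivation:
After op 1 fill(3,0,W) [31 cells changed]:
WWWWW
WWWWW
WWWWW
WWWWW
WWWWW
WWWWW
WWWWW
After op 2 paint(4,1,Y):
WWWWW
WWWWW
WWWWW
WWWWW
WYWWW
WWWWW
WWWWW
After op 3 fill(1,2,G) [34 cells changed]:
GGGGG
GGGGG
GGGGG
GGGGG
GYGGG
GGGGG
GGGGG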